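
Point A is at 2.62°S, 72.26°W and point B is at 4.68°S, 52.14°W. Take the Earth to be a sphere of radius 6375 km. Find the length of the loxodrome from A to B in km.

2246 km

Δψ = ln[tan(π/4+φ₂/2)/tan(π/4+φ₁/2)] = -0.0360;  Δφ = -0.0360 rad,  Δλ = +0.3512 rad
q = Δφ/Δψ = 0.9979
d = R·√(Δφ² + q²Δλ²) = 6375·0.35227 = 2246 km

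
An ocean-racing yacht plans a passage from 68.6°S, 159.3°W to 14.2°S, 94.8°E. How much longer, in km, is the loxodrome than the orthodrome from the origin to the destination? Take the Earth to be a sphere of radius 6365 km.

779 km

Great circle: cos σ = sin φ₁ sin φ₂ + cos φ₁ cos φ₂ cos Δλ,  σ = 1.4389 rad → d_gc = 9158.8 km
Rhumb line: Δψ = +1.4158, q = Δφ/Δψ = 0.6706, d_rh = R√(Δφ²+q²Δλ²) = 9937.8 km
Excess = 9937.8 − 9158.8 = 779.0 ≈ 779 km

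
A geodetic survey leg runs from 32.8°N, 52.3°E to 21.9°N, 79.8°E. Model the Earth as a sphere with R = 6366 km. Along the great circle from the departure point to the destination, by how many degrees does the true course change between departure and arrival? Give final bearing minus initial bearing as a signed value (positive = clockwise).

+12.9°

Initial bearing θ₁ = atan2(sin Δλ cos φ₂, cos φ₁ sin φ₂ − sin φ₁ cos φ₂ cos Δλ) = 107.16°
Final bearing θ₂ = (initial bearing from the destination back to the start) + 180° = 120.05°
Δθ = θ₂ − θ₁ = +12.9°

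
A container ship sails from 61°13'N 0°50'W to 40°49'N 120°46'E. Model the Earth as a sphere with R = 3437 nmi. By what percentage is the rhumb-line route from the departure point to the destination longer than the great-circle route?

14.8%

Great circle: σ = 1.1789 rad → d_gc = Rσ = 4051.9 nmi
Rhumb: Δφ = -0.3560, Δλ = +2.1223, Δψ = -0.5786, q = Δφ/Δψ = 0.6154 → d_rh = R√(Δφ²+q²Δλ²) = 4652.5 nmi
Excess = (4652.5 − 4051.9) / 4051.9 = 600.6 / 4051.9 = 14.82% ≈ 14.8%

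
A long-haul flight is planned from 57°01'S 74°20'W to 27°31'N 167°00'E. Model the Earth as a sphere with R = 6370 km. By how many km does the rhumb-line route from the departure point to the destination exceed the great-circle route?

Great circle: cos σ = sin φ₁ sin φ₂ + cos φ₁ cos φ₂ cos Δλ,  σ = 2.2385 rad → d_gc = 14259.0 km
Rhumb line: Δψ = +1.7171, q = Δφ/Δψ = 0.8592, d_rh = R√(Δφ²+q²Δλ²) = 14725.3 km
Excess = 14725.3 − 14259.0 = 466.3 ≈ 466 km

466 km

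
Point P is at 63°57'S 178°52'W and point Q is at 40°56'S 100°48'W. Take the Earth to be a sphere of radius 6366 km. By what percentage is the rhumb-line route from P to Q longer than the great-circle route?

5.4%

Great circle: σ = 0.8537 rad → d_gc = Rσ = 5434.5 km
Rhumb: Δφ = +0.4017, Δλ = +1.3625, Δψ = +0.6796, q = Δφ/Δψ = 0.5911 → d_rh = R√(Δφ²+q²Δλ²) = 5729.6 km
Excess = (5729.6 − 5434.5) / 5434.5 = 295.1 / 5434.5 = 5.43% ≈ 5.4%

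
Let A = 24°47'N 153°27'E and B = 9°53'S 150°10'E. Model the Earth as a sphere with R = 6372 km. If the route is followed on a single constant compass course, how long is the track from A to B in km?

3872 km

Rhumb course C = atan2(Δλ, Δψ) with Δψ = ln[tan(π/4+φ₂/2)/tan(π/4+φ₁/2)] = -0.6201, Δλ = -0.0573 → C = 185.28°
d = R·|Δφ| / |cos C| = 6372·0.60505 / 0.99576 = 3872 km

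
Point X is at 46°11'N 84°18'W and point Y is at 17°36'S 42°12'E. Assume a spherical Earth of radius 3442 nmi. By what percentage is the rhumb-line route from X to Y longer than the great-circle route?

3.1%

Great circle: σ = 2.2278 rad → d_gc = Rσ = 7668.0 nmi
Rhumb: Δφ = -1.1132, Δλ = +2.2078, Δψ = -1.2230, q = Δφ/Δψ = 0.9102 → d_rh = R√(Δφ²+q²Δλ²) = 7907.6 nmi
Excess = (7907.6 − 7668.0) / 7668.0 = 239.6 / 7668.0 = 3.12% ≈ 3.1%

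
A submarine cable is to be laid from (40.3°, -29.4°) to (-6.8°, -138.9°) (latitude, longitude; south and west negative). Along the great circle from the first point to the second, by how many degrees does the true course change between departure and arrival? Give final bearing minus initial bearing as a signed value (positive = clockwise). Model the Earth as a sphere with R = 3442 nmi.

-48.0°

At departure: θ₁ = atan2(sin Δλ cos φ₂, cos φ₁ sin φ₂ − sin φ₁ cos φ₂ cos Δλ) = 277.55°
At arrival: θ₂ = atan2(sin Δλ cos φ₁, −cos φ₂ sin φ₁ + sin φ₂ cos φ₁ cos Δλ) = 229.59°
Δθ = θ₂ − θ₁ = -48.0°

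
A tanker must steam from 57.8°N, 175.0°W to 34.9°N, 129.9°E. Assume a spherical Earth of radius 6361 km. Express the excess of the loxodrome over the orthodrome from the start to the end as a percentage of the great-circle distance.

2.2%

Great circle: σ = 0.7463 rad → d_gc = Rσ = 4747.3 km
Rhumb: Δφ = -0.3997, Δλ = -0.9617, Δψ = -0.5919, q = Δφ/Δψ = 0.6753 → d_rh = R√(Δφ²+q²Δλ²) = 4850.4 km
Excess = (4850.4 − 4747.3) / 4747.3 = 103.1 / 4747.3 = 2.17% ≈ 2.2%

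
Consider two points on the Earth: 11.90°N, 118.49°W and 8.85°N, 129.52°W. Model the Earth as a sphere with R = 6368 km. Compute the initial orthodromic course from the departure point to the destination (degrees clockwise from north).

θ = atan2( sin Δλ·cos φ₂ ,  cos φ₁ sin φ₂ − sin φ₁ cos φ₂ cos Δλ )
  = atan2(-0.1890, -0.0494) = 255.34°

255.3°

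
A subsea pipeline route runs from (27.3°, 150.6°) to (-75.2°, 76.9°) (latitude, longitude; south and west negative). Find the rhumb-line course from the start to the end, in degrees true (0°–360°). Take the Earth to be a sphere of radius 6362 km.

Δψ = ln[tan(π/4+φ₂/2)/tan(π/4+φ₁/2)] = -2.5368
Δλ = -1.2863 rad (taken the short way round)
course = atan2(Δλ, Δψ) = 206.89°

206.9°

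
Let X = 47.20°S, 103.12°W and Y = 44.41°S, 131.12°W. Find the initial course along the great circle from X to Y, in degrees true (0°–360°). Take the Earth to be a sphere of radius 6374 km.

θ = atan2( sin Δλ·cos φ₂ ,  cos φ₁ sin φ₂ − sin φ₁ cos φ₂ cos Δλ )
  = atan2(-0.3354, -0.0127) = 267.84°

267.8°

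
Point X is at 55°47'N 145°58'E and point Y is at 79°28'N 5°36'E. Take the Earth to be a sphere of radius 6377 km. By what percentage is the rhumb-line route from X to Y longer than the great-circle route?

25.3%

Great circle: σ = 0.7469 rad → d_gc = Rσ = 4762.8 km
Rhumb: Δφ = +0.4134, Δλ = -2.4499, Δψ = +1.2057, q = Δφ/Δψ = 0.3428 → d_rh = R√(Δφ²+q²Δλ²) = 5969.5 km
Excess = (5969.5 − 4762.8) / 4762.8 = 1206.7 / 4762.8 = 25.34% ≈ 25.3%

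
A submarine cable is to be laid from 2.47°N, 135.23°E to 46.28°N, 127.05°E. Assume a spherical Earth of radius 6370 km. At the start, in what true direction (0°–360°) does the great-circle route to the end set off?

θ = atan2( sin Δλ·cos φ₂ ,  cos φ₁ sin φ₂ − sin φ₁ cos φ₂ cos Δλ )
  = atan2(-0.0983, +0.6926) = 351.92°

351.9°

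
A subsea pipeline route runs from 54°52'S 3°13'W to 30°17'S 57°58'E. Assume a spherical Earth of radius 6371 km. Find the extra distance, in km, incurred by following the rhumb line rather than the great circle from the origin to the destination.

132 km

Great circle: cos σ = sin φ₁ sin φ₂ + cos φ₁ cos φ₂ cos Δλ,  σ = 0.8607 rad → d_gc = 5483.2 km
Rhumb line: Δψ = +0.5952, q = Δφ/Δψ = 0.7209, d_rh = R√(Δφ²+q²Δλ²) = 5614.9 km
Excess = 5614.9 − 5483.2 = 131.7 ≈ 132 km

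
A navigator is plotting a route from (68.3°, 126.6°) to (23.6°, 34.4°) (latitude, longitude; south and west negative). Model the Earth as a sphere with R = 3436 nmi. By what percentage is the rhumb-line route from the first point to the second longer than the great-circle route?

Great circle: σ = 1.2036 rad → d_gc = Rσ = 4135.7 nmi
Rhumb: Δφ = -0.7802, Δλ = -1.6092, Δψ = -1.2279, q = Δφ/Δψ = 0.6353 → d_rh = R√(Δφ²+q²Δλ²) = 4418.9 nmi
Excess = (4418.9 − 4135.7) / 4135.7 = 283.2 / 4135.7 = 6.848% ≈ 6.8%

6.8%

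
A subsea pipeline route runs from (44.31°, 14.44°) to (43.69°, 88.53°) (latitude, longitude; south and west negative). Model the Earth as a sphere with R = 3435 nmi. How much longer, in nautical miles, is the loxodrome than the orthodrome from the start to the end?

116 nmi

Great circle: cos σ = sin φ₁ sin φ₂ + cos φ₁ cos φ₂ cos Δλ,  σ = 0.8965 rad → d_gc = 3079.4 nmi
Rhumb line: Δψ = -0.0150, q = Δφ/Δψ = 0.7193, d_rh = R√(Δφ²+q²Δλ²) = 3195.4 nmi
Excess = 3195.4 − 3079.4 = 116.0 ≈ 116 nmi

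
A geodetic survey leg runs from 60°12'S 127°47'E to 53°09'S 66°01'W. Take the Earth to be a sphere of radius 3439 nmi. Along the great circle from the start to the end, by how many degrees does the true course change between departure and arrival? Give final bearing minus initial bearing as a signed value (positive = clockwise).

-163.5°

Initial bearing θ₁ = atan2(sin Δλ cos φ₂, cos φ₁ sin φ₂ − sin φ₁ cos φ₂ cos Δλ) = 171.00°
Final bearing θ₂ = (initial bearing from the destination back to the start) + 180° = 7.45°
Δθ = θ₂ − θ₁ = -163.5°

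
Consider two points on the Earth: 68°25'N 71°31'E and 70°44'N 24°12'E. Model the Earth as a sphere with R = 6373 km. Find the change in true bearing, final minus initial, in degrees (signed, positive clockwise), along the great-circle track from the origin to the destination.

Initial bearing θ₁ = atan2(sin Δλ cos φ₂, cos φ₁ sin φ₂ − sin φ₁ cos φ₂ cos Δλ) = 299.86°
Final bearing θ₂ = (initial bearing from the destination back to the start) + 180° = 255.21°
Δθ = θ₂ − θ₁ = -44.7°

-44.7°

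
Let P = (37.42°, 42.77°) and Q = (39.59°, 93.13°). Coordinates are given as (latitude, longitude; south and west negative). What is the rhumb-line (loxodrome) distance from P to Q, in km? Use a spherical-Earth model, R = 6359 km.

Δψ = ln[tan(π/4+φ₂/2)/tan(π/4+φ₁/2)] = +0.0484;  Δφ = +0.0379 rad,  Δλ = +0.8789 rad
q = Δφ/Δψ = 0.7824
d = R·√(Δφ² + q²Δλ²) = 6359·0.68877 = 4380 km

4380 km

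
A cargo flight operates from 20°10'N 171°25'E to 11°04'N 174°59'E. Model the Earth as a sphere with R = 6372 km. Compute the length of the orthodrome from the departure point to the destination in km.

cos σ = sin φ₁ sin φ₂ + cos φ₁ cos φ₂ cos Δλ
      = sin(20.17°)sin(11.07°) + cos(20.17°)cos(11.07°)cos(3.57°) = 0.9856
σ = 9.725° → d = Rσ = 6372·0.16974 = 1082 km

1082 km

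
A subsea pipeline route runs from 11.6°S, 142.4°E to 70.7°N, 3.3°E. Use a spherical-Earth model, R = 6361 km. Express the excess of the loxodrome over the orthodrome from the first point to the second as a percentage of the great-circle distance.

12.6%

Great circle: σ = 2.0203 rad → d_gc = Rσ = 12851.0 km
Rhumb: Δφ = +1.4364, Δλ = -2.4278, Δψ = +1.9756, q = Δφ/Δψ = 0.7271 → d_rh = R√(Δφ²+q²Δλ²) = 14476.0 km
Excess = (14476.0 − 12851.0) / 12851.0 = 1625.0 / 12851.0 = 12.64% ≈ 12.6%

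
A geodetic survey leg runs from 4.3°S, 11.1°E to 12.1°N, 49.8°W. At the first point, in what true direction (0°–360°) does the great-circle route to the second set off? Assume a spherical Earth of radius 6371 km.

286.0°

N = sin Δλ·cos φ₂ = -0.8544;  D = cos φ₁ sin φ₂ − sin φ₁ cos φ₂ cos Δλ = +0.2447
initial course = atan2(N, D) = 285.98°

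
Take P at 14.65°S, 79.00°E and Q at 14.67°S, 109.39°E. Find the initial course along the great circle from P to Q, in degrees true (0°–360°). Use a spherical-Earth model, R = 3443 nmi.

N = sin Δλ·cos φ₂ = +0.4894;  D = cos φ₁ sin φ₂ − sin φ₁ cos φ₂ cos Δλ = -0.0340
initial course = atan2(N, D) = 93.97°

94.0°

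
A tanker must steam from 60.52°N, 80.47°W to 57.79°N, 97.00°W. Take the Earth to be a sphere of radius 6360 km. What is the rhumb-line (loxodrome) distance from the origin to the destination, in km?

Rhumb course C = atan2(Δλ, Δψ) with Δψ = ln[tan(π/4+φ₂/2)/tan(π/4+φ₁/2)] = -0.0930, Δλ = -0.2885 → C = 252.13°
d = R·|Δφ| / |cos C| = 6360·0.04765 / 0.30678 = 988 km

988 km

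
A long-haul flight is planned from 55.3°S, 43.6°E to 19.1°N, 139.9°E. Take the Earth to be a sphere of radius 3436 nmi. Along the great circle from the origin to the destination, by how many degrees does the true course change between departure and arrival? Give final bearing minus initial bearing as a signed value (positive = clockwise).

-47.1°

Initial bearing θ₁ = atan2(sin Δλ cos φ₂, cos φ₁ sin φ₂ − sin φ₁ cos φ₂ cos Δλ) = 83.86°
Final bearing θ₂ = (initial bearing from the destination back to the start) + 180° = 36.80°
Δθ = θ₂ − θ₁ = -47.1°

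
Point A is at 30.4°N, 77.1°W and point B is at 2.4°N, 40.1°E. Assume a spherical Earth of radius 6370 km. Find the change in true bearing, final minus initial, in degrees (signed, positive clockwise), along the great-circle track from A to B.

+51.0°

Initial bearing θ₁ = atan2(sin Δλ cos φ₂, cos φ₁ sin φ₂ − sin φ₁ cos φ₂ cos Δλ) = 73.26°
Final bearing θ₂ = (initial bearing from the destination back to the start) + 180° = 124.24°
Δθ = θ₂ − θ₁ = +51.0°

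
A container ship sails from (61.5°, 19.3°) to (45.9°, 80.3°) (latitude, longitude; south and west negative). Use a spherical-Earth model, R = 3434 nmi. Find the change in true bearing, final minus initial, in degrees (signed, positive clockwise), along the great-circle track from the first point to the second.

+51.2°

Initial bearing θ₁ = atan2(sin Δλ cos φ₂, cos φ₁ sin φ₂ − sin φ₁ cos φ₂ cos Δλ) = 85.66°
Final bearing θ₂ = (initial bearing from the destination back to the start) + 180° = 136.87°
Δθ = θ₂ − θ₁ = +51.2°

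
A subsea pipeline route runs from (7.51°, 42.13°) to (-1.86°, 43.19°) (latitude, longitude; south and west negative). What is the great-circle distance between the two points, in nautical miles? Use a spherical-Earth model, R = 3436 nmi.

565 nmi

cos σ = sin φ₁ sin φ₂ + cos φ₁ cos φ₂ cos Δλ
      = sin(7.51°)sin(-1.86°) + cos(7.51°)cos(-1.86°)cos(1.06°) = 0.9865
σ = 9.429° → d = Rσ = 3436·0.16458 = 565 nmi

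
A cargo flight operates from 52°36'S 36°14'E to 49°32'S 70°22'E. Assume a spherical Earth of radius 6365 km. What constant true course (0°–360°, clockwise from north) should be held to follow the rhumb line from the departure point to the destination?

Meridional parts: M(φ₁)=-1.0833, M(φ₂)=-0.9981 → ΔM = +0.0852;  Δλ = +0.5957 rad
tan C = Δλ / ΔM = +6.9911 → C = 81.86°

81.9°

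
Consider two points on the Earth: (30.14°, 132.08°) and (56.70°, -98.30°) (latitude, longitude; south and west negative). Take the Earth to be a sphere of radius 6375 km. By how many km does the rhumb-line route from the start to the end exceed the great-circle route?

1360 km

Great circle: cos σ = sin φ₁ sin φ₂ + cos φ₁ cos φ₂ cos Δλ,  σ = 1.4536 rad → d_gc = 9266.9 km
Rhumb line: Δψ = +0.6550, q = Δφ/Δψ = 0.7078, d_rh = R√(Δφ²+q²Δλ²) = 10626.5 km
Excess = 10626.5 − 9266.9 = 1359.6 ≈ 1360 km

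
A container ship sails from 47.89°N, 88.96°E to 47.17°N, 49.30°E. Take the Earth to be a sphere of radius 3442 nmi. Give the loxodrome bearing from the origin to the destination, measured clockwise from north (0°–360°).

Meridional parts: M(φ₁)=+0.9546, M(φ₂)=+0.9360 → ΔM = -0.0186;  Δλ = -0.6922 rad
tan C = Δλ / ΔM = +37.1917 → C = 268.46°

268.5°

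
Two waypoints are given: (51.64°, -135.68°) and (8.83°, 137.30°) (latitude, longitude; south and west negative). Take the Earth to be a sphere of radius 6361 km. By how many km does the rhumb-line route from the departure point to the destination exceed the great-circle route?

Great circle: cos σ = sin φ₁ sin φ₂ + cos φ₁ cos φ₂ cos Δλ,  σ = 1.4180 rad → d_gc = 9019.6 km
Rhumb line: Δψ = -0.9013, q = Δφ/Δψ = 0.8290, d_rh = R√(Δφ²+q²Δλ²) = 9313.2 km
Excess = 9313.2 − 9019.6 = 293.6 ≈ 294 km

294 km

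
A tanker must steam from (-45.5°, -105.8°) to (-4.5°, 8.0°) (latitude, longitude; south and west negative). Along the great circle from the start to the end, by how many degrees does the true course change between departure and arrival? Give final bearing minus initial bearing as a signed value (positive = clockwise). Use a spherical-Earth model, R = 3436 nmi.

Initial bearing θ₁ = atan2(sin Δλ cos φ₂, cos φ₁ sin φ₂ − sin φ₁ cos φ₂ cos Δλ) = 110.55°
Final bearing θ₂ = (initial bearing from the destination back to the start) + 180° = 41.17°
Δθ = θ₂ − θ₁ = -69.4°

-69.4°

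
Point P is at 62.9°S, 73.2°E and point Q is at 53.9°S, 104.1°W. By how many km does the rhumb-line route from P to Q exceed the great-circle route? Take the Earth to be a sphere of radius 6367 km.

3284 km

Great circle: cos σ = sin φ₁ sin φ₂ + cos φ₁ cos φ₂ cos Δλ,  σ = 1.1027 rad → d_gc = 7021.0 km
Rhumb line: Δψ = +0.3017, q = Δφ/Δψ = 0.5206, d_rh = R√(Δφ²+q²Δλ²) = 10305.4 km
Excess = 10305.4 − 7021.0 = 3284.4 ≈ 3284 km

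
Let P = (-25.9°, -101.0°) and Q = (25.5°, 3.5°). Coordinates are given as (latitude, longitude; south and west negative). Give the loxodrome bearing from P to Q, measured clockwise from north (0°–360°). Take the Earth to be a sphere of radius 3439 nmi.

Meridional parts: M(φ₁)=-0.4683, M(φ₂)=+0.4605 → ΔM = +0.9288;  Δλ = +1.8239 rad
tan C = Δλ / ΔM = +1.9637 → C = 63.01°

63.0°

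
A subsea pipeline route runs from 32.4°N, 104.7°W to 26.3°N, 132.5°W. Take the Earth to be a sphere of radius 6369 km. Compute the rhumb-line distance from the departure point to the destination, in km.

2776 km

Rhumb course C = atan2(Δλ, Δψ) with Δψ = ln[tan(π/4+φ₂/2)/tan(π/4+φ₁/2)] = -0.1222, Δλ = -0.4852 → C = 255.86°
d = R·|Δφ| / |cos C| = 6369·0.10647 / 0.24430 = 2776 km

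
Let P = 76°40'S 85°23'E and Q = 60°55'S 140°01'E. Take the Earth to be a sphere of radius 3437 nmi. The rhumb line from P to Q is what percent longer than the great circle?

Great circle: σ = 0.4147 rad → d_gc = Rσ = 1425.3 nmi
Rhumb: Δφ = +0.2749, Δλ = +0.9535, Δψ = +0.7972, q = Δφ/Δψ = 0.3448 → d_rh = R√(Δφ²+q²Δλ²) = 1473.0 nmi
Excess = (1473.0 − 1425.3) / 1425.3 = 47.7 / 1425.3 = 3.347% ≈ 3.3%

3.3%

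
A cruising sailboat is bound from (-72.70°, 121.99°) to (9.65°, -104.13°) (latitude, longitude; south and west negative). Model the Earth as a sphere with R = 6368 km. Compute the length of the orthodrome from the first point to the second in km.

cos σ = sin φ₁ sin φ₂ + cos φ₁ cos φ₂ cos Δλ
      = sin(-72.70°)sin(9.65°) + cos(-72.70°)cos(9.65°)cos(133.88°) = -0.3633
σ = 111.300° → d = Rσ = 6368·1.94256 = 12370 km

12370 km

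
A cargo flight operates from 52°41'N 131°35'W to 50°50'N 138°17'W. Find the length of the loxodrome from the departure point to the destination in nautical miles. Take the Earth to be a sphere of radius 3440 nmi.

273 nmi

Δψ = ln[tan(π/4+φ₂/2)/tan(π/4+φ₁/2)] = -0.0522;  Δφ = -0.0323 rad,  Δλ = -0.1169 rad
q = Δφ/Δψ = 0.6189
d = R·√(Δφ² + q²Δλ²) = 3440·0.07924 = 273 nmi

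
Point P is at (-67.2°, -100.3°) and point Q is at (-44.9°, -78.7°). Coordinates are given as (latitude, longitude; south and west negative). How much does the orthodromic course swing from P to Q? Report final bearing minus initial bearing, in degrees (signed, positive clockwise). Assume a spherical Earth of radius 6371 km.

At departure: θ₁ = atan2(sin Δλ cos φ₂, cos φ₁ sin φ₂ − sin φ₁ cos φ₂ cos Δλ) = 38.01°
At arrival: θ₂ = atan2(sin Δλ cos φ₁, −cos φ₂ sin φ₁ + sin φ₂ cos φ₁ cos Δλ) = 19.69°
Δθ = θ₂ − θ₁ = -18.3°

-18.3°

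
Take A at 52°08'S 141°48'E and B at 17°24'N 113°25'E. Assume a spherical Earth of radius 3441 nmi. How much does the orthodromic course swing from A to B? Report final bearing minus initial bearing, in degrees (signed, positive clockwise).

+10.5°

Initial bearing θ₁ = atan2(sin Δλ cos φ₂, cos φ₁ sin φ₂ − sin φ₁ cos φ₂ cos Δλ) = 331.81°
Final bearing θ₂ = (initial bearing from the destination back to the start) + 180° = 342.31°
Δθ = θ₂ − θ₁ = +10.5°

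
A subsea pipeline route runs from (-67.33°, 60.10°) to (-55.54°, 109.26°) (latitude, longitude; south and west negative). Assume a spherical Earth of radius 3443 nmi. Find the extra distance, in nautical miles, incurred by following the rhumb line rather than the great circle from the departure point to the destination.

Great circle: cos σ = sin φ₁ sin φ₂ + cos φ₁ cos φ₂ cos Δλ,  σ = 0.4431 rad → d_gc = 1525.5 nmi
Rhumb line: Δψ = +0.4364, q = Δφ/Δψ = 0.4715, d_rh = R√(Δφ²+q²Δλ²) = 1562.8 nmi
Excess = 1562.8 − 1525.5 = 37.3 ≈ 37 nmi

37 nmi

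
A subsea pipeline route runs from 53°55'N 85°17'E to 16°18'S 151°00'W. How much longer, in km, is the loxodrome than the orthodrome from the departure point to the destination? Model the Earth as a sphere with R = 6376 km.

633 km

Great circle: cos σ = sin φ₁ sin φ₂ + cos φ₁ cos φ₂ cos Δλ,  σ = 2.1420 rad → d_gc = 13657.11 km
Rhumb line: Δψ = -1.4101, q = Δφ/Δψ = 0.8691, d_rh = R√(Δφ²+q²Δλ²) = 14290.60 km
Excess = 14290.60 − 13657.11 = 633.49 ≈ 633 km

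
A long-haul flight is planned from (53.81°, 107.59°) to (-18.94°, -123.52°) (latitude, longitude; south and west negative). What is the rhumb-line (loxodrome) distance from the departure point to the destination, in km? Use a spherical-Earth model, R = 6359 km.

Δψ = ln[tan(π/4+φ₂/2)/tan(π/4+φ₁/2)] = -1.4553;  Δφ = -1.2697 rad,  Δλ = +2.2496 rad
q = Δφ/Δψ = 0.8725
d = R·√(Δφ² + q²Δλ²) = 6359·2.33760 = 14865 km

14865 km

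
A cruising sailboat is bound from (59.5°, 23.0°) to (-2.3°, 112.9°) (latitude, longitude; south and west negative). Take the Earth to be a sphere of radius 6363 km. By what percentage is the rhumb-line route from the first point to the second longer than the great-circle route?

Great circle: σ = 1.6045 rad → d_gc = Rσ = 10209.4 km
Rhumb: Δφ = -1.0786, Δλ = +1.5691, Δψ = -1.3398, q = Δφ/Δψ = 0.8051 → d_rh = R√(Δφ²+q²Δλ²) = 10569.2 km
Excess = (10569.2 − 10209.4) / 10209.4 = 359.8 / 10209.4 = 3.52% ≈ 3.5%

3.5%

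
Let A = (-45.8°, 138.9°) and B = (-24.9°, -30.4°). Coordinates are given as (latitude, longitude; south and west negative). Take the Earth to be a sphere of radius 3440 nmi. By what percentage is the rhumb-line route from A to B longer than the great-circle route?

27.1%

Great circle: σ = 1.8960 rad → d_gc = Rσ = 6522.3 nmi
Rhumb: Δφ = +0.3648, Δλ = -2.9548, Δψ = +0.4523, q = Δφ/Δψ = 0.8065 → d_rh = R√(Δφ²+q²Δλ²) = 8293.0 nmi
Excess = (8293.0 − 6522.3) / 6522.3 = 1770.7 / 6522.3 = 27.148% ≈ 27.1%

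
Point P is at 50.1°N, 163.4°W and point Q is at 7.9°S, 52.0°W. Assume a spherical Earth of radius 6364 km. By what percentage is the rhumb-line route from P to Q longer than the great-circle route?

Great circle: σ = 1.9148 rad → d_gc = Rσ = 12185.9 km
Rhumb: Δφ = -1.0123, Δλ = +1.9443, Δψ = -1.1517, q = Δφ/Δψ = 0.8789 → d_rh = R√(Δφ²+q²Δλ²) = 12640.4 km
Excess = (12640.4 − 12185.9) / 12185.9 = 454.5 / 12185.9 = 3.73% ≈ 3.7%

3.7%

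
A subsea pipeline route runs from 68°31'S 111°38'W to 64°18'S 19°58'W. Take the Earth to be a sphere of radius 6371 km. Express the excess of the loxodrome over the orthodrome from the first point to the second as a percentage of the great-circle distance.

9.9%

Great circle: σ = 0.5847 rad → d_gc = Rσ = 3725.4 km
Rhumb: Δφ = +0.0736, Δλ = +1.5999, Δψ = +0.1844, q = Δφ/Δψ = 0.3992 → d_rh = R√(Δφ²+q²Δλ²) = 4095.7 km
Excess = (4095.7 − 3725.4) / 3725.4 = 370.3 / 3725.4 = 9.94% ≈ 9.9%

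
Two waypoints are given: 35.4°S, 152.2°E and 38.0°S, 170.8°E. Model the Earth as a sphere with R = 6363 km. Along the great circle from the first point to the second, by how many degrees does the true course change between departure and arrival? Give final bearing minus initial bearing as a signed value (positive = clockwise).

-11.2°

Initial bearing θ₁ = atan2(sin Δλ cos φ₂, cos φ₁ sin φ₂ − sin φ₁ cos φ₂ cos Δλ) = 105.39°
Final bearing θ₂ = (initial bearing from the destination back to the start) + 180° = 94.21°
Δθ = θ₂ − θ₁ = -11.2°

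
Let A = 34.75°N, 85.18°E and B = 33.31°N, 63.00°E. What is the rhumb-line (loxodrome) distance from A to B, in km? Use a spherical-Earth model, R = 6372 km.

Δψ = ln[tan(π/4+φ₂/2)/tan(π/4+φ₁/2)] = -0.0303;  Δφ = -0.0251 rad,  Δλ = -0.3871 rad
q = Δφ/Δψ = 0.8287
d = R·√(Δφ² + q²Δλ²) = 6372·0.32179 = 2050 km

2050 km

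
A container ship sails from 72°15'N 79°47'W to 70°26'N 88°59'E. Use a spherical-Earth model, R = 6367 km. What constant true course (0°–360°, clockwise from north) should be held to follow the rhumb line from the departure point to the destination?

91.9°

Meridional parts: M(φ₁)=+1.8569, M(φ₂)=+1.7578 → ΔM = -0.0992;  Δλ = +2.9455 rad
tan C = Δλ / ΔM = -29.6976 → C = 91.93°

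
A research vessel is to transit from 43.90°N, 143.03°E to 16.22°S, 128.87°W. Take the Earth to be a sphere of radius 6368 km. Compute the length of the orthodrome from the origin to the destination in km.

Haversine: a = sin²(Δφ/2)+cos φ₁ cos φ₂ sin²(Δλ/2) = 0.58537;  σ = 2·atan2(√a,√(1−a))
σ = 99.831° → d = Rσ = 6368·1.74238 = 11095 km

11095 km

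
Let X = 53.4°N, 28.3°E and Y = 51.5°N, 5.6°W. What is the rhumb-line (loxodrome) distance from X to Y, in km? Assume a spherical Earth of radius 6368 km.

2305 km

Δψ = ln[tan(π/4+φ₂/2)/tan(π/4+φ₁/2)] = -0.0544;  Δφ = -0.0332 rad,  Δλ = -0.5917 rad
q = Δφ/Δψ = 0.6093
d = R·√(Δφ² + q²Δλ²) = 6368·0.36204 = 2305 km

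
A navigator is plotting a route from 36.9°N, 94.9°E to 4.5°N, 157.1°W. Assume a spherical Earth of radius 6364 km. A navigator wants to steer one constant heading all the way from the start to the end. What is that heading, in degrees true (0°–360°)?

108.1°

Meridional parts: M(φ₁)=+0.6938, M(φ₂)=+0.0786 → ΔM = -0.6152;  Δλ = +1.8850 rad
tan C = Δλ / ΔM = -3.0641 → C = 108.07°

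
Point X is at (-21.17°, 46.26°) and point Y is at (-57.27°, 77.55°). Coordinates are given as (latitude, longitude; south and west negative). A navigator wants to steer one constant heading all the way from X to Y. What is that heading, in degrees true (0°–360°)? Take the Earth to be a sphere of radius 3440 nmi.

Δψ = ln[tan(π/4+φ₂/2)/tan(π/4+φ₁/2)] = -0.8472
Δλ = +0.5461 rad (taken the short way round)
course = atan2(Δλ, Δψ) = 147.19°

147.2°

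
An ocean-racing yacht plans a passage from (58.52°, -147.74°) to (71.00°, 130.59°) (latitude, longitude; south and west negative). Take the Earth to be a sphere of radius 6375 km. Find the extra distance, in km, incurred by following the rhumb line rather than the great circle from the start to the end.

282 km

Great circle: cos σ = sin φ₁ sin φ₂ + cos φ₁ cos φ₂ cos Δλ,  σ = 0.5899 rad → d_gc = 3760.7 km
Rhumb line: Δψ = +0.5213, q = Δφ/Δψ = 0.4178, d_rh = R√(Δφ²+q²Δλ²) = 4042.8 km
Excess = 4042.8 − 3760.7 = 282.1 ≈ 282 km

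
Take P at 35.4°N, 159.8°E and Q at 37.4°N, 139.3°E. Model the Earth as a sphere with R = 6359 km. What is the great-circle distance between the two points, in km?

1841 km

cos σ = sin φ₁ sin φ₂ + cos φ₁ cos φ₂ cos Δλ
      = sin(35.40°)sin(37.40°) + cos(35.40°)cos(37.40°)cos(-20.50°) = 0.9584
σ = 16.588° → d = Rσ = 6359·0.28951 = 1841 km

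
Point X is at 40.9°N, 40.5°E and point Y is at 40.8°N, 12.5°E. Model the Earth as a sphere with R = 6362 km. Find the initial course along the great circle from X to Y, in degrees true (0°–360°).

279.0°

θ = atan2( sin Δλ·cos φ₂ ,  cos φ₁ sin φ₂ − sin φ₁ cos φ₂ cos Δλ )
  = atan2(-0.3554, +0.0563) = 279.00°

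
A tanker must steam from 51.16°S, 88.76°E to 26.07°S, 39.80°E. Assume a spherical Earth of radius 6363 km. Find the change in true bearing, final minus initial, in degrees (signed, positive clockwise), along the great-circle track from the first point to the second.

+32.5°

Initial bearing θ₁ = atan2(sin Δλ cos φ₂, cos φ₁ sin φ₂ − sin φ₁ cos φ₂ cos Δλ) = 285.18°
Final bearing θ₂ = (initial bearing from the destination back to the start) + 180° = 317.64°
Δθ = θ₂ − θ₁ = +32.5°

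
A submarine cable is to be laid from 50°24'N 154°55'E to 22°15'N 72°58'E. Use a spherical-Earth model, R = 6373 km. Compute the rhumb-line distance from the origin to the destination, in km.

Rhumb course C = atan2(Δλ, Δψ) with Δψ = ln[tan(π/4+φ₂/2)/tan(π/4+φ₁/2)] = -0.6231, Δλ = -1.4303 → C = 246.46°
d = R·|Δφ| / |cos C| = 6373·0.49131 / 0.39939 = 7840 km

7840 km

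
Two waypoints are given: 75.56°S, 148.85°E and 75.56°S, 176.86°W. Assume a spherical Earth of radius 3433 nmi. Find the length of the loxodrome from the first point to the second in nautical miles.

512 nmi

Δψ = ln[tan(π/4+φ₂/2)/tan(π/4+φ₁/2)] = +0.0000;  Δφ = +0.0000 rad,  Δλ = +0.5985 rad
Δψ ≈ 0 so q = cos φ₁ = 0.2494
d = R·√(Δφ² + q²Δλ²) = 3433·0.14924 = 512 nmi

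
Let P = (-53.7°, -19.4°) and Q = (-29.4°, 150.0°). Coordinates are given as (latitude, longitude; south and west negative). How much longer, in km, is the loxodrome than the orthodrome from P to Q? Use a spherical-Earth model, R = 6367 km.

Great circle: cos σ = sin φ₁ sin φ₂ + cos φ₁ cos φ₂ cos Δλ,  σ = 1.6824 rad → d_gc = 10711.61 km
Rhumb line: Δψ = +0.5781, q = Δφ/Δψ = 0.7337, d_rh = R√(Δφ²+q²Δλ²) = 14073.08 km
Excess = 14073.08 − 10711.61 = 3361.47 ≈ 3361 km

3361 km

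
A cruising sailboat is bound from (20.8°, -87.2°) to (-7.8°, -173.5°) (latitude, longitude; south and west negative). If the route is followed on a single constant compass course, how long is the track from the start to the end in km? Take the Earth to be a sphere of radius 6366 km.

9946 km

Rhumb course C = atan2(Δλ, Δψ) with Δψ = ln[tan(π/4+φ₂/2)/tan(π/4+φ₁/2)] = -0.5078, Δλ = -1.5062 → C = 251.37°
d = R·|Δφ| / |cos C| = 6366·0.49916 / 0.31949 = 9946 km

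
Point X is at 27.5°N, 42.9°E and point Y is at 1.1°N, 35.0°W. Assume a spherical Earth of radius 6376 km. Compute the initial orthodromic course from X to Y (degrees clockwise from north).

265.3°

θ = atan2( sin Δλ·cos φ₂ ,  cos φ₁ sin φ₂ − sin φ₁ cos φ₂ cos Δλ )
  = atan2(-0.9776, -0.0797) = 265.34°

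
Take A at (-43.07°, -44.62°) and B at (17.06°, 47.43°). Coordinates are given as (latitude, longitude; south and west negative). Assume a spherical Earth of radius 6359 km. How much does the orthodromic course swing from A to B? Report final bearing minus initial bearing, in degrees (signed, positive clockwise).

-30.2°

At departure: θ₁ = atan2(sin Δλ cos φ₂, cos φ₁ sin φ₂ − sin φ₁ cos φ₂ cos Δλ) = 78.70°
At arrival: θ₂ = atan2(sin Δλ cos φ₁, −cos φ₂ sin φ₁ + sin φ₂ cos φ₁ cos Δλ) = 48.53°
Δθ = θ₂ − θ₁ = -30.2°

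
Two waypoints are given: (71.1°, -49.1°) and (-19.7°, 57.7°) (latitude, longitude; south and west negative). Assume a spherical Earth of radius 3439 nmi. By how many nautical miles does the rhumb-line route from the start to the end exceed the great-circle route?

Great circle: cos σ = sin φ₁ sin φ₂ + cos φ₁ cos φ₂ cos Δλ,  σ = 1.9900 rad → d_gc = 6843.7 nmi
Rhumb line: Δψ = -2.1439, q = Δφ/Δψ = 0.7392, d_rh = R√(Δφ²+q²Δλ²) = 7221.9 nmi
Excess = 7221.9 − 6843.7 = 378.2 ≈ 378 nmi

378 nmi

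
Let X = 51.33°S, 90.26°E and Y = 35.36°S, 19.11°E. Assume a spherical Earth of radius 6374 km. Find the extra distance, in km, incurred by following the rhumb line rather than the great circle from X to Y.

Great circle: cos σ = sin φ₁ sin φ₂ + cos φ₁ cos φ₂ cos Δλ,  σ = 0.9065 rad → d_gc = 5778.3 km
Rhumb line: Δψ = +0.3868, q = Δφ/Δψ = 0.7206, d_rh = R√(Δφ²+q²Δλ²) = 5974.3 km
Excess = 5974.3 − 5778.3 = 196.0 ≈ 196 km

196 km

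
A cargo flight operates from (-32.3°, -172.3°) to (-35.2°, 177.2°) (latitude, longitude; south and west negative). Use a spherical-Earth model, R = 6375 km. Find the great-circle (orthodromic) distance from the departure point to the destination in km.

cos σ = sin φ₁ sin φ₂ + cos φ₁ cos φ₂ cos Δλ
      = sin(-32.30°)sin(-35.20°) + cos(-32.30°)cos(-35.20°)cos(-10.50°) = 0.9872
σ = 9.194° → d = Rσ = 6375·0.16046 = 1023 km

1023 km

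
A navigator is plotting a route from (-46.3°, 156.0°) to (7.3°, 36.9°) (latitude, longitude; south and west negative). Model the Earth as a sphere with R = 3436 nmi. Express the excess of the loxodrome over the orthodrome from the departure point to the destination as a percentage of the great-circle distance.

3.9%

Great circle: σ = 2.0099 rad → d_gc = Rσ = 6906.1 nmi
Rhumb: Δφ = +0.9355, Δλ = -2.0787, Δψ = +1.0416, q = Δφ/Δψ = 0.8981 → d_rh = R√(Δφ²+q²Δλ²) = 7175.1 nmi
Excess = (7175.1 − 6906.1) / 6906.1 = 269.0 / 6906.1 = 3.90% ≈ 3.9%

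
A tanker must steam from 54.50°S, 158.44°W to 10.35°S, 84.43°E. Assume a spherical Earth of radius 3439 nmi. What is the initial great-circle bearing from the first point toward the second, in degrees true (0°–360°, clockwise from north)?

241.8°

θ = atan2( sin Δλ·cos φ₂ ,  cos φ₁ sin φ₂ − sin φ₁ cos φ₂ cos Δλ )
  = atan2(-0.8755, -0.4695) = 241.79°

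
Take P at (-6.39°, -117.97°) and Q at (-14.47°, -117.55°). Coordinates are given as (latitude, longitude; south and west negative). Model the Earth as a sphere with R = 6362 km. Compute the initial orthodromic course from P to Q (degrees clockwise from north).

θ = atan2( sin Δλ·cos φ₂ ,  cos φ₁ sin φ₂ − sin φ₁ cos φ₂ cos Δλ )
  = atan2(+0.0071, -0.1406) = 177.11°

177.1°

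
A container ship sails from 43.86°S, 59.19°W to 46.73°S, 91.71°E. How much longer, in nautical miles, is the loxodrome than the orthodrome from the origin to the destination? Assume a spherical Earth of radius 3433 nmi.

1218 nmi

Great circle: cos σ = sin φ₁ sin φ₂ + cos φ₁ cos φ₂ cos Δλ,  σ = 1.4981 rad → d_gc = 5142.8 nmi
Rhumb line: Δψ = -0.0712, q = Δφ/Δψ = 0.7032, d_rh = R√(Δφ²+q²Δλ²) = 6360.6 nmi
Excess = 6360.6 − 5142.8 = 1217.8 ≈ 1218 nmi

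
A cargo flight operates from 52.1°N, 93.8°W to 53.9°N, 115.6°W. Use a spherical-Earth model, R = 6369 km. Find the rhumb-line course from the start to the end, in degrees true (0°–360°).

Meridional parts: M(φ₁)=+1.0690, M(φ₂)=+1.1212 → ΔM = +0.0522;  Δλ = -0.3805 rad
tan C = Δλ / ΔM = -7.2873 → C = 277.81°

277.8°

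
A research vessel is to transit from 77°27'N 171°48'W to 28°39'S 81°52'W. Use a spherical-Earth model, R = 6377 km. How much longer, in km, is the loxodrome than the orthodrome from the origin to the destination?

Great circle: cos σ = sin φ₁ sin φ₂ + cos φ₁ cos φ₂ cos Δλ,  σ = 2.0576 rad → d_gc = 13121.1 km
Rhumb line: Δψ = -2.7299, q = Δφ/Δψ = 0.6783, d_rh = R√(Δφ²+q²Δλ²) = 13621.7 km
Excess = 13621.7 − 13121.1 = 500.6 ≈ 501 km

501 km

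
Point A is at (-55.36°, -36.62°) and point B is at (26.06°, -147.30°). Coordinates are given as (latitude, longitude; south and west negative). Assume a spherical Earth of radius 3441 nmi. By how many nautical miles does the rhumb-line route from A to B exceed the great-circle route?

189 nmi

Great circle: cos σ = sin φ₁ sin φ₂ + cos φ₁ cos φ₂ cos Δλ,  σ = 2.1433 rad → d_gc = 7375.2 nmi
Rhumb line: Δψ = +1.6366, q = Δφ/Δψ = 0.8683, d_rh = R√(Δφ²+q²Δλ²) = 7564.5 nmi
Excess = 7564.5 − 7375.2 = 189.3 ≈ 189 nmi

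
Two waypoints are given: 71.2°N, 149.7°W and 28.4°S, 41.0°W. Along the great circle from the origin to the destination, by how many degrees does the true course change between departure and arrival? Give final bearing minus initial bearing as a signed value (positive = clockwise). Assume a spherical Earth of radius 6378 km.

+76.5°

Initial bearing θ₁ = atan2(sin Δλ cos φ₂, cos φ₁ sin φ₂ − sin φ₁ cos φ₂ cos Δλ) = 82.23°
Final bearing θ₂ = (initial bearing from the destination back to the start) + 180° = 158.72°
Δθ = θ₂ − θ₁ = +76.5°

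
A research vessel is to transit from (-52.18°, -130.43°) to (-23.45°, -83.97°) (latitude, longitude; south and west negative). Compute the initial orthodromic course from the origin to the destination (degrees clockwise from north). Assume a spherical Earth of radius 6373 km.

69.0°

θ = atan2( sin Δλ·cos φ₂ ,  cos φ₁ sin φ₂ − sin φ₁ cos φ₂ cos Δλ )
  = atan2(+0.6650, +0.2552) = 69.01°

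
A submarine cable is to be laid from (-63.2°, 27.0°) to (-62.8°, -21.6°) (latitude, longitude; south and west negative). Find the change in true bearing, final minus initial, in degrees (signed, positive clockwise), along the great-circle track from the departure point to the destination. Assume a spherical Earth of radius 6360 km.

Initial bearing θ₁ = atan2(sin Δλ cos φ₂, cos φ₁ sin φ₂ − sin φ₁ cos φ₂ cos Δλ) = 249.06°
Final bearing θ₂ = (initial bearing from the destination back to the start) + 180° = 292.89°
Δθ = θ₂ − θ₁ = +43.8°

+43.8°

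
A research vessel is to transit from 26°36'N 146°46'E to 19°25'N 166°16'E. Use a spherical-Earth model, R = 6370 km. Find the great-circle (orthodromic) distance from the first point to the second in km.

cos σ = sin φ₁ sin φ₂ + cos φ₁ cos φ₂ cos Δλ
      = sin(26.60°)sin(19.42°) + cos(26.60°)cos(19.42°)cos(19.50°) = 0.9438
σ = 19.304° → d = Rσ = 6370·0.33691 = 2146 km

2146 km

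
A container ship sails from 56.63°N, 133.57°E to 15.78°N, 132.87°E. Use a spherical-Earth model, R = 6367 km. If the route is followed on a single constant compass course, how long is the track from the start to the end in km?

Δψ = ln[tan(π/4+φ₂/2)/tan(π/4+φ₁/2)] = -0.9259;  Δφ = -0.7130 rad,  Δλ = -0.0122 rad
q = Δφ/Δψ = 0.7700
d = R·√(Δφ² + q²Δλ²) = 6367·0.71303 = 4540 km

4540 km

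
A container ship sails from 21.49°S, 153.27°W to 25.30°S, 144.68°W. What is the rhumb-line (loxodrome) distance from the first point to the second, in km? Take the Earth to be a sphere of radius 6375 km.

Δψ = ln[tan(π/4+φ₂/2)/tan(π/4+φ₁/2)] = -0.0725;  Δφ = -0.0665 rad,  Δλ = +0.1499 rad
q = Δφ/Δψ = 0.9176
d = R·√(Δφ² + q²Δλ²) = 6375·0.15279 = 974 km

974 km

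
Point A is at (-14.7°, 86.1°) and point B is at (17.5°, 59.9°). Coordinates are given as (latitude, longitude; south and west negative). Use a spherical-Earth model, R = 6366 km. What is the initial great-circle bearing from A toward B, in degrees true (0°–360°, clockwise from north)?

320.3°

N = sin Δλ·cos φ₂ = -0.4211;  D = cos φ₁ sin φ₂ − sin φ₁ cos φ₂ cos Δλ = +0.5080
initial course = atan2(N, D) = 320.35°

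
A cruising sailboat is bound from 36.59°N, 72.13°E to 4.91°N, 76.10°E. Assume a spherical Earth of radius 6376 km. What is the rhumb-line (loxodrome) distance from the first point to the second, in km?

3549 km

Δψ = ln[tan(π/4+φ₂/2)/tan(π/4+φ₁/2)] = -0.6013;  Δφ = -0.5529 rad,  Δλ = +0.0693 rad
q = Δφ/Δψ = 0.9196
d = R·√(Δφ² + q²Δλ²) = 6376·0.55658 = 3549 km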